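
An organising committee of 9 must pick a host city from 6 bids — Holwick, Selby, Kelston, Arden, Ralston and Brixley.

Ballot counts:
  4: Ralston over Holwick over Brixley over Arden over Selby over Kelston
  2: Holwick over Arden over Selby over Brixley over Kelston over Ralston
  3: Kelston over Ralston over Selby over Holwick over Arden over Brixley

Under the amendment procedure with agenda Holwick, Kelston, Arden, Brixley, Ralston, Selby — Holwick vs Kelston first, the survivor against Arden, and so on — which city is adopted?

Round 1: Holwick vs Kelston — 6–3, Holwick advances.
Round 2: Holwick vs Arden — 9–0, Holwick advances.
Round 3: Holwick vs Brixley — 9–0, Holwick advances.
Round 4: Holwick vs Ralston — 2–7, Ralston advances.
Round 5: Ralston vs Selby — 7–2, Ralston advances.
Ralston survives the agenda.

Ralston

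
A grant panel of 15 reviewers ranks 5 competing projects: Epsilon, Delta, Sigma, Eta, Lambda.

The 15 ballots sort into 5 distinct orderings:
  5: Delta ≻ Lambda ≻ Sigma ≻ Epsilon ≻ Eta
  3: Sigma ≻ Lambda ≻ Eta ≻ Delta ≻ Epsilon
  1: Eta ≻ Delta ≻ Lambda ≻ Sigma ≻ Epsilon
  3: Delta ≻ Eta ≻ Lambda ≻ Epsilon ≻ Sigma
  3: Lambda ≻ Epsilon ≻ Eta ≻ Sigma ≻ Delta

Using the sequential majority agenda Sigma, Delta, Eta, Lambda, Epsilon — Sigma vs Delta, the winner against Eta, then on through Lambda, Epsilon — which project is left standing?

Delta

Round 1: Sigma vs Delta — 6–9, Delta advances.
Round 2: Delta vs Eta — 8–7, Delta advances.
Round 3: Delta vs Lambda — 9–6, Delta advances.
Round 4: Delta vs Epsilon — 12–3, Delta advances.
Delta survives the agenda.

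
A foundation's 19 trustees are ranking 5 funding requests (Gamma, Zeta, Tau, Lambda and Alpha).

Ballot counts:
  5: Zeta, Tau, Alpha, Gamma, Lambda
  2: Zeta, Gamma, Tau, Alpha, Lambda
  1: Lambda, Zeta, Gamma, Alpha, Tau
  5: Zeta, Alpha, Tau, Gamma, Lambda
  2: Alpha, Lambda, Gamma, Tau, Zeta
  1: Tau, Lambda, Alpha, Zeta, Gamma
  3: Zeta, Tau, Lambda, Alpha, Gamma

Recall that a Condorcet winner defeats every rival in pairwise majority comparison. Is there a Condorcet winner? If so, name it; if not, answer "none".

Pairwise majorities:
Gamma vs Zeta: 2 for Gamma, 17 for Zeta — Zeta by 17–2.
Gamma vs Tau: 5 to 14, Tau.
Gamma vs Lambda: Gamma is ranked higher on 5+2+5 = 12 ballots, Lambda on 7. Gamma wins 12–7.
Gamma vs Alpha: Gamma preferred on 2+1 = 3 ballots; Alpha wins 16–3.
Zeta vs Tau: Zeta is ranked higher on 5+2+1+5+3 = 16 ballots, Tau on 3. Zeta wins 16–3.
Zeta vs Lambda: Zeta is ranked higher on 5+2+5+3 = 15 ballots, Lambda on 4. Zeta wins 15–4.
Zeta vs Alpha: Zeta preferred on 5+2+1+5+3 = 16 ballots; Zeta wins 16–3.
Tau vs Lambda: 5+2+5+1+3 = 16 for Tau, 3 for Lambda — Tau by 16–3.
Tau vs Alpha: Tau preferred on 5+2+1+3 = 11 ballots; Tau wins 11–8.
Lambda vs Alpha: Lambda is ranked higher on 1+1+3 = 5 ballots, Alpha on 14. Alpha wins 14–5.
Zeta defeats every rival head-to-head and is the Condorcet winner.

Zeta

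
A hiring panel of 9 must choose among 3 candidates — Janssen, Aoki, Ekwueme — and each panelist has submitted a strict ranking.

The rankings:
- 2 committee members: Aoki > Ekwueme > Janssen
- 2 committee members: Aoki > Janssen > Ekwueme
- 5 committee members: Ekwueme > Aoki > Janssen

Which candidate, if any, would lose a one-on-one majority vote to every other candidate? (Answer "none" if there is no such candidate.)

Janssen

Head-to-head results (9 committee members):
Janssen vs Aoki: Janssen is ranked higher on 0 ballots, Aoki on 9. Aoki wins 9–0.
Janssen vs Ekwueme: 2 for Janssen, 7 for Ekwueme — Ekwueme by 7–2.
Aoki vs Ekwueme: 4 to 5, Ekwueme.
Only Janssen has no wins; Janssen is the Condorcet loser.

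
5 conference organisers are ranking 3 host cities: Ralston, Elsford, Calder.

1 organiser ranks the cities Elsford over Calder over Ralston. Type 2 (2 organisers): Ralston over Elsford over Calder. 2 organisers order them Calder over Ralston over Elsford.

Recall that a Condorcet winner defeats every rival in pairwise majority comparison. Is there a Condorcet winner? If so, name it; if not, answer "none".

none

Check each pair by majority over 5 ballots:
Ralston vs Elsford: Ralston preferred on 2+2 = 4 ballots; Ralston wins 4–1.
Ralston vs Calder: 2 for Ralston, 3 for Calder — Calder by 3–2.
Elsford vs Calder: 3 to 2, Elsford.
Every city loses at least once (Ralston loses to Calder; Elsford loses to Ralston; Calder loses to Elsford). The majority relation contains the cycle Ralston → Elsford → Calder → Ralston, so there is no Condorcet winner.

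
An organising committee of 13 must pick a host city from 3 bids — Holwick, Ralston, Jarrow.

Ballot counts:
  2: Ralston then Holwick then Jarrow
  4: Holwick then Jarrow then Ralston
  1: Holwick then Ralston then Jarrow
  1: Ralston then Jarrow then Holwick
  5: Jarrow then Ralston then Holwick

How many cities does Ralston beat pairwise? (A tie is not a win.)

Ralston against each rival (13 organisers):
Ralston vs Holwick: Ralston preferred on 2+1+5 = 8 ballots; Ralston wins 8–5.
Ralston vs Jarrow: Jarrow wins 9–4.
Ralston beats Holwick; loses to Jarrow — 1 pairwise win.

1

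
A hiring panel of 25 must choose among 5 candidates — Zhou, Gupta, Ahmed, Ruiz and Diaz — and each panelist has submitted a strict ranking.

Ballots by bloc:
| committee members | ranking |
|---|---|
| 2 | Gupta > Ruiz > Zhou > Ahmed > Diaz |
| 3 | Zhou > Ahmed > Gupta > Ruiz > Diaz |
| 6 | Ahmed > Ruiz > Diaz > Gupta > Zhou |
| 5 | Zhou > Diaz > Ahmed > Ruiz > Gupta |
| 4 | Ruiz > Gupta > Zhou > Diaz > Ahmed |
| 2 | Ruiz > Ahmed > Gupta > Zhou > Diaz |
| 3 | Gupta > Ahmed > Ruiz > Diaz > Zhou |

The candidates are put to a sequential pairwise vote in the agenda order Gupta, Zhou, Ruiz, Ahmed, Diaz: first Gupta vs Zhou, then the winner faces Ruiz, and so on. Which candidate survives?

Round 1: Gupta vs Zhou — 17–8, Gupta advances.
Round 2: Gupta vs Ruiz — 8–17, Ruiz advances.
Round 3: Ruiz vs Ahmed — 8–17, Ahmed advances.
Round 4: Ahmed vs Diaz — 16–9, Ahmed advances.
Ahmed survives the agenda.

Ahmed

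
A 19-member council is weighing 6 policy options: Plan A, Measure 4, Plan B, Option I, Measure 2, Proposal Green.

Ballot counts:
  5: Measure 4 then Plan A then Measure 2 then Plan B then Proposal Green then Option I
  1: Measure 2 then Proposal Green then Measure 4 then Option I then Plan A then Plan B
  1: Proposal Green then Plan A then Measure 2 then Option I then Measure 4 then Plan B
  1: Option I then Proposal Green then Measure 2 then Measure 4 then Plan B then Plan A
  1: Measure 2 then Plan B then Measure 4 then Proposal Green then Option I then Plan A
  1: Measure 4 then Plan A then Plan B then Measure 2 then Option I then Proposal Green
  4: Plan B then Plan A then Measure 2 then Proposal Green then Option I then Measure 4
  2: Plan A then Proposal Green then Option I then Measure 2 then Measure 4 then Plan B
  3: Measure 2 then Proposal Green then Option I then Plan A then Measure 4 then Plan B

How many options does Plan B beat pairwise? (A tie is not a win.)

Plan B against each rival (19 council members):
Plan B–Plan A: Plan A 13–6.
Plan B vs Measure 4: Plan B is ranked higher on 1+4 = 5 ballots, Measure 4 on 14. Measure 4 wins 14–5.
Plan B–Option I: Plan B 11–8.
Plan B vs Measure 2: 5 to 14, Measure 2.
Plan B vs Proposal Green: Plan B, 11–8.
Plan B beats Option I, Proposal Green; loses to Plan A, Measure 4, Measure 2 — 2 pairwise wins.

2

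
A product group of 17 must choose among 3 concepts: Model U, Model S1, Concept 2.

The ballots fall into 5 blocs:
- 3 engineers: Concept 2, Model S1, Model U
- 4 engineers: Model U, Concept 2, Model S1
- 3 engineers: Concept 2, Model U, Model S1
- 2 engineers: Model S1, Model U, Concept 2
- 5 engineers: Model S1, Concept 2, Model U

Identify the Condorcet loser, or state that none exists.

Head-to-head results (17 engineers):
Model U vs Model S1: Model U is ranked higher on 4+3 = 7 ballots, Model S1 on 10. Model S1 wins 10–7.
Model U vs Concept 2: Concept 2 wins 11–6.
Model S1 vs Concept 2: Concept 2, 10–7.
Model U loses to every other design — it is the Condorcet loser.

Model U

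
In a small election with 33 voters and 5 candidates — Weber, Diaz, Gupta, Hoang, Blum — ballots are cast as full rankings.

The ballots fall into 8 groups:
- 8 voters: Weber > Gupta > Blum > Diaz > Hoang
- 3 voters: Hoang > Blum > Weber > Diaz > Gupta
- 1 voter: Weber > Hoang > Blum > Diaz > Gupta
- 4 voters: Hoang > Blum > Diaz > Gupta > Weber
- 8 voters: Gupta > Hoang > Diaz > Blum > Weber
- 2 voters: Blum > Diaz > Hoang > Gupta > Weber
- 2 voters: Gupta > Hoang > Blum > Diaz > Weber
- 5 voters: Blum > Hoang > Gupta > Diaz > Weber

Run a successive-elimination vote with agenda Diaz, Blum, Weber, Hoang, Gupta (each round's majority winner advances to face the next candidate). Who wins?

Gupta

Round 1: Diaz vs Blum — 8–25, Blum advances.
Round 2: Blum vs Weber — 24–9, Blum advances.
Round 3: Blum vs Hoang — 15–18, Hoang advances.
Round 4: Hoang vs Gupta — 15–18, Gupta advances.
The agenda winner is Gupta.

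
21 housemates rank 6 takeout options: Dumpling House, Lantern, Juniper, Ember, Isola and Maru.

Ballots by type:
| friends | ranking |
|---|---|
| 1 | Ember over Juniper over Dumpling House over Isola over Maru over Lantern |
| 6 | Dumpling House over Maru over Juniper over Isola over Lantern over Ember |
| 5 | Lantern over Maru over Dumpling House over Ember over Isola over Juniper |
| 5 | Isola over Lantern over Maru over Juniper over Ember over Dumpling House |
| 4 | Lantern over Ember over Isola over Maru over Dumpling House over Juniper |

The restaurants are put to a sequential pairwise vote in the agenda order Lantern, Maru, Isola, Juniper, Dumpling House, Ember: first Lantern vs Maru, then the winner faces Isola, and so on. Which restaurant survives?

Dumpling House

Round 1: Lantern vs Maru — 14–7, Lantern advances.
Round 2: Lantern vs Isola — 9–12, Isola advances.
Round 3: Isola vs Juniper — 14–7, Isola advances.
Round 4: Isola vs Dumpling House — 9–12, Dumpling House advances.
Round 5: Dumpling House vs Ember — 11–10, Dumpling House advances.
Dumpling House survives the agenda.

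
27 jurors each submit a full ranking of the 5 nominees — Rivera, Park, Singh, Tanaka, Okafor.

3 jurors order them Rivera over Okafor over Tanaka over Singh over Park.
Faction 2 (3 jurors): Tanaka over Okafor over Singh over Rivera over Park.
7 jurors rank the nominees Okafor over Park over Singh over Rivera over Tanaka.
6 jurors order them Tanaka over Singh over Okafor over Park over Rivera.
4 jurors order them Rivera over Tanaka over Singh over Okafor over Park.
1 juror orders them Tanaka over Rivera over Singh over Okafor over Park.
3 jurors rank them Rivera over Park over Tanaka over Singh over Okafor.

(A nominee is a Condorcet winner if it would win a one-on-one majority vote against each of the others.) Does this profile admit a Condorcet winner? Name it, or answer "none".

Pairwise majorities:
Rivera vs Park: 14 to 13, Rivera.
Rivera vs Singh: Rivera preferred on 3+4+1+3 = 11 ballots; Singh wins 16–11.
Rivera vs Tanaka: 3+7+4+3 = 17 for Rivera, 10 for Tanaka — Rivera by 17–10.
Rivera vs Okafor: Rivera preferred on 3+4+1+3 = 11 ballots; Okafor wins 16–11.
Park vs Singh: Park preferred on 7+3 = 10 ballots; Singh wins 17–10.
Park vs Tanaka: 10 to 17, Tanaka.
Park vs Okafor: Park is ranked higher on 3 ballots, Okafor on 24. Okafor wins 24–3.
Singh vs Tanaka: 7 to 20, Tanaka.
Singh vs Okafor: 6+4+1+3 = 14 for Singh, 13 for Okafor — Singh by 14–13.
Tanaka vs Okafor: Tanaka is ranked higher on 3+6+4+1+3 = 17 ballots, Okafor on 10. Tanaka wins 17–10.
Every nominee loses at least once (Rivera loses to Singh; Park loses to Rivera; Singh loses to Tanaka; Tanaka loses to Rivera; Okafor loses to Singh). The majority relation contains the cycle Rivera → Tanaka → Singh → Rivera, so there is no Condorcet winner.

none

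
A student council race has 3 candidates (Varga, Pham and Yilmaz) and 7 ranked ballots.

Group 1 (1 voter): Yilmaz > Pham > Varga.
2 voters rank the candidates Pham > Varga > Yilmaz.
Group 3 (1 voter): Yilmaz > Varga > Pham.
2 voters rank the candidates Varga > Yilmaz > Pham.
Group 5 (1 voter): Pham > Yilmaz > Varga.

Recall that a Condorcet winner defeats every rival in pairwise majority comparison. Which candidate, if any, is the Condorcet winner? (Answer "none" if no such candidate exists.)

Check each pair by majority over 7 ballots:
Varga vs Pham: 3 to 4, Pham.
Varga vs Yilmaz: Varga wins 4–3.
Pham vs Yilmaz: 3 to 4, Yilmaz.
Each candidate drops at least one matchup (Varga loses to Pham; Pham loses to Yilmaz; Yilmaz loses to Varga); the cycle Varga > Yilmaz > Pham > Varga rules out a Condorcet winner.

none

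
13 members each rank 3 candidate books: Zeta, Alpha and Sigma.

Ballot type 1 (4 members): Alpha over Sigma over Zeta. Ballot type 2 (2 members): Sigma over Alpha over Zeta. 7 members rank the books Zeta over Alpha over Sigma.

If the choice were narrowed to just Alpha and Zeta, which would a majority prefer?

Ballots ranking Alpha above Zeta: 4 + 2 = 6.
Ballots ranking Zeta above Alpha: 13 − 6 = 7.
Zeta wins the head-to-head 7–6.

Zeta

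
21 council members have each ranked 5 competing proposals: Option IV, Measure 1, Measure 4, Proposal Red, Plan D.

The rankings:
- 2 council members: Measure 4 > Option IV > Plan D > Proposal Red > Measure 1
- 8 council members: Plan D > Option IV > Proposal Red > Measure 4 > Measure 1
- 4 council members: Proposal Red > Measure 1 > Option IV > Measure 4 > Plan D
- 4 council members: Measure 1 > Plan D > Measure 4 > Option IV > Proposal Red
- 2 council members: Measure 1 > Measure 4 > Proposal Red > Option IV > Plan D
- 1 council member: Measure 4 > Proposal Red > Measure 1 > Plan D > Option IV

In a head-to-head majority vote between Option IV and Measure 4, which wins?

Ballots ranking Option IV above Measure 4: 8 + 4 = 12.
Ballots ranking Measure 4 above Option IV: 21 − 12 = 9.
Option IV wins the head-to-head 12–9.

Option IV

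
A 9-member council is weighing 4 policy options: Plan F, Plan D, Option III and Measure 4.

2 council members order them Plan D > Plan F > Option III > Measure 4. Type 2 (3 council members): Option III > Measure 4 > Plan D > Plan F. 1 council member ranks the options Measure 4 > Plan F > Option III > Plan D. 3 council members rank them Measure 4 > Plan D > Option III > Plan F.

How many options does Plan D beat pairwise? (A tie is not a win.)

Plan D against each rival (9 council members):
Plan D vs Plan F: Plan D wins 8–1.
Plan D vs Option III: 5 to 4, Plan D.
Plan D vs Measure 4: Measure 4 wins 7–2.
Plan D beats Plan F, Option III; loses to Measure 4 — 2 pairwise wins.

2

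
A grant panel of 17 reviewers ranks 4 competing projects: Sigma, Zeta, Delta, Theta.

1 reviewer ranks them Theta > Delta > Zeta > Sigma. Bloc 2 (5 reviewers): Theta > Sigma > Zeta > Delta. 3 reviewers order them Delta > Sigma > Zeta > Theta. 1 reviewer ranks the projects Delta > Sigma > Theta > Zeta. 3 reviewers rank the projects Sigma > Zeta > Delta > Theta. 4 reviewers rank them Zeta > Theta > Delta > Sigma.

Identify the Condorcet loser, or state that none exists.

none

Head-to-head results (17 reviewers):
Sigma vs Zeta: Sigma wins 12–5.
Sigma–Delta: Delta 9–8.
Sigma vs Theta: Theta wins 10–7.
Zeta vs Delta: 5+3+4 = 12 for Zeta, 5 for Delta — Zeta by 12–5.
Zeta vs Theta: 10 to 7, Zeta.
Delta vs Theta: 3+1+3 = 7 for Delta, 10 for Theta — Theta by 10–7.
No project is winless: Sigma beats Zeta; Zeta beats Delta; Delta beats Sigma; Theta beats Sigma. There is no Condorcet loser.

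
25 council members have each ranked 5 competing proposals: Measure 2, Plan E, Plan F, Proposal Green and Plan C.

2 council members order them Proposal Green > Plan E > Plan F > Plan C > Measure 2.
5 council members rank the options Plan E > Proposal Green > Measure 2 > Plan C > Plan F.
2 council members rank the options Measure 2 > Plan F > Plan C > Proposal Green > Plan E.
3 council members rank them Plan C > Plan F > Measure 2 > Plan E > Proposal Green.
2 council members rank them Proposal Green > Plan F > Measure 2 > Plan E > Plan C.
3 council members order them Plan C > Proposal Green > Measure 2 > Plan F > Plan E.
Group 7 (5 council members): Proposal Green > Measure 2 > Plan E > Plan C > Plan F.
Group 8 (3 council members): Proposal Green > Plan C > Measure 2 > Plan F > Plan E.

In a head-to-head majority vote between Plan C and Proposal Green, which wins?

Ballots ranking Plan C above Proposal Green: 2 + 3 + 3 = 8.
Ballots ranking Proposal Green above Plan C: 25 − 8 = 17.
Proposal Green wins the head-to-head 17–8.

Proposal Green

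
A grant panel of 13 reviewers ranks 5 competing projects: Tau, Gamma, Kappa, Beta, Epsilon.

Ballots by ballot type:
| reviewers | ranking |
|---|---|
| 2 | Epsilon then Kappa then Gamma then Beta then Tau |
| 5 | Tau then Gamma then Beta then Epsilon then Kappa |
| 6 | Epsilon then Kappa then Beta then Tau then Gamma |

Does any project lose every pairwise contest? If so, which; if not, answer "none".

none

Pairwise majorities:
Tau vs Gamma: 5+6 = 11 for Tau, 2 for Gamma — Tau by 11–2.
Tau vs Kappa: 5 to 8, Kappa.
Tau vs Beta: 5 to 8, Beta.
Tau vs Epsilon: Tau is ranked higher on 5 ballots, Epsilon on 8. Epsilon wins 8–5.
Gamma–Kappa: Kappa 8–5.
Gamma–Beta: Gamma 7–6.
Gamma vs Epsilon: 5 for Gamma, 8 for Epsilon — Epsilon by 8–5.
Kappa vs Beta: Kappa wins 8–5.
Kappa vs Epsilon: Epsilon wins 13–0.
Beta vs Epsilon: Epsilon wins 8–5.
No project is winless: Tau beats Gamma; Gamma beats Beta; Kappa beats Tau; Beta beats Tau; Epsilon beats Tau. There is no Condorcet loser.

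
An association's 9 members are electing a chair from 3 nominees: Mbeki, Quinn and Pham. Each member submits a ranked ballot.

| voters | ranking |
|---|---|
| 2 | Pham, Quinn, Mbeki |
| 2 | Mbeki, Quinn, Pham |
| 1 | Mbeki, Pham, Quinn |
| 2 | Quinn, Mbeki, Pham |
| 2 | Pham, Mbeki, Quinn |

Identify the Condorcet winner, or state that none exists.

Mbeki

Head-to-head results (9 voters):
Mbeki vs Quinn: Mbeki wins 5–4.
Mbeki–Pham: Mbeki 5–4.
Quinn vs Pham: Pham, 5–4.
Mbeki wins every pairwise contest, so Mbeki is the Condorcet winner.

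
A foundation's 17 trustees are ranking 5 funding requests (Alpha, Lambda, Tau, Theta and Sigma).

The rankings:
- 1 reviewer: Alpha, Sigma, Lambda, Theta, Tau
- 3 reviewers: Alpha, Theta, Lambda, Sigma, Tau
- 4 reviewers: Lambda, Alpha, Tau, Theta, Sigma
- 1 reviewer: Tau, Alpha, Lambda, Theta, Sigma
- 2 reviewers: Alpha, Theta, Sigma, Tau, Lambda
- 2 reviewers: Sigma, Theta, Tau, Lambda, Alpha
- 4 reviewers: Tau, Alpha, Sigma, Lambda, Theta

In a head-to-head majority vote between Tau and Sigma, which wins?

Ballots ranking Tau above Sigma: 4 + 1 + 4 = 9.
Ballots ranking Sigma above Tau: 17 − 9 = 8.
Tau wins the head-to-head 9–8.

Tau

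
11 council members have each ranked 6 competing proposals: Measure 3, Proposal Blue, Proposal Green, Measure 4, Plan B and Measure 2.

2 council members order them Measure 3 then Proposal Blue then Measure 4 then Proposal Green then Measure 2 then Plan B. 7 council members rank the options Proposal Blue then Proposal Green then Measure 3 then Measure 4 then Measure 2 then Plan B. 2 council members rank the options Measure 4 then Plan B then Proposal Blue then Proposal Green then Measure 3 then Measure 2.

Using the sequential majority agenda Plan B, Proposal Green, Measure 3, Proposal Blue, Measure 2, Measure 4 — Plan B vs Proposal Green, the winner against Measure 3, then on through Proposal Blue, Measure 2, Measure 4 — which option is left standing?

Proposal Blue

Round 1: Plan B vs Proposal Green — 2–9, Proposal Green advances.
Round 2: Proposal Green vs Measure 3 — 9–2, Proposal Green advances.
Round 3: Proposal Green vs Proposal Blue — 0–11, Proposal Blue advances.
Round 4: Proposal Blue vs Measure 2 — 11–0, Proposal Blue advances.
Round 5: Proposal Blue vs Measure 4 — 9–2, Proposal Blue advances.
Proposal Blue survives the agenda.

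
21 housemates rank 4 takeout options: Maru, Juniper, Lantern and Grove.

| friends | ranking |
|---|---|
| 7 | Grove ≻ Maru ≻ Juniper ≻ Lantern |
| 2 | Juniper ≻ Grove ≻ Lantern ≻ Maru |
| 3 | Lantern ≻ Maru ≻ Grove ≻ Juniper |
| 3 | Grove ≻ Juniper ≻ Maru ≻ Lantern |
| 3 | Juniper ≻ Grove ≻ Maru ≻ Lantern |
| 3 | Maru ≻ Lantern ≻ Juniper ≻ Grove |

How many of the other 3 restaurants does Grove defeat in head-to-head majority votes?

Grove against each rival (21 friends):
Grove vs Maru: 15 to 6, Grove.
Grove vs Juniper: Grove, 13–8.
Grove vs Lantern: Grove is ranked higher on 7+2+3+3 = 15 ballots, Lantern on 6. Grove wins 15–6.
Grove beats Maru, Juniper, Lantern — 3 pairwise wins.

3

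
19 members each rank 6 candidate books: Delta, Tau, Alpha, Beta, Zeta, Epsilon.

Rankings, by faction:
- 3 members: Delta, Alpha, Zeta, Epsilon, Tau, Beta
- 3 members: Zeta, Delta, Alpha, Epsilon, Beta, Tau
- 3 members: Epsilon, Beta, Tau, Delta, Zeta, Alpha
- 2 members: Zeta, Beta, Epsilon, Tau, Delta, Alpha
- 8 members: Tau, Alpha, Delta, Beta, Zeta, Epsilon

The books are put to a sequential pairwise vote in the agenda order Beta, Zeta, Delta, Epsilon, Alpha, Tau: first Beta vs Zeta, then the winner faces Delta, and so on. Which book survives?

Tau

Round 1: Beta vs Zeta — 11–8, Beta advances.
Round 2: Beta vs Delta — 5–14, Delta advances.
Round 3: Delta vs Epsilon — 14–5, Delta advances.
Round 4: Delta vs Alpha — 11–8, Delta advances.
Round 5: Delta vs Tau — 6–13, Tau advances.
The agenda winner is Tau.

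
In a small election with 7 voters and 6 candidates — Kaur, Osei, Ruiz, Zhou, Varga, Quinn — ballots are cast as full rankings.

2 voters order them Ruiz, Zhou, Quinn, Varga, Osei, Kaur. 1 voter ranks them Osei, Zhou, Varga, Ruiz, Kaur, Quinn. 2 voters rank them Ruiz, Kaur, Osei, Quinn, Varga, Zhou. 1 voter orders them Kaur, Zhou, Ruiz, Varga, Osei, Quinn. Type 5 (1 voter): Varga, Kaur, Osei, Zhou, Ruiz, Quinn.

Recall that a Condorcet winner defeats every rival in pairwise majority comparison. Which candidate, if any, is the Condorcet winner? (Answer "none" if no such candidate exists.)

Ruiz

Pairwise majorities:
Kaur vs Osei: Kaur is ranked higher on 2+1+1 = 4 ballots, Osei on 3. Kaur wins 4–3.
Kaur vs Ruiz: 1+1 = 2 for Kaur, 5 for Ruiz — Ruiz by 5–2.
Kaur vs Zhou: Kaur is ranked higher on 2+1+1 = 4 ballots, Zhou on 3. Kaur wins 4–3.
Kaur vs Varga: 2+1 = 3 for Kaur, 4 for Varga — Varga by 4–3.
Kaur vs Quinn: Kaur is ranked higher on 1+2+1+1 = 5 ballots, Quinn on 2. Kaur wins 5–2.
Osei vs Ruiz: 2 to 5, Ruiz.
Osei vs Zhou: Osei preferred on 1+2+1 = 4 ballots; Osei wins 4–3.
Osei vs Varga: 1+2 = 3 for Osei, 4 for Varga — Varga by 4–3.
Osei vs Quinn: Osei is ranked higher on 1+2+1+1 = 5 ballots, Quinn on 2. Osei wins 5–2.
Ruiz vs Zhou: Ruiz preferred on 2+2 = 4 ballots; Ruiz wins 4–3.
Ruiz vs Varga: Ruiz preferred on 2+2+1 = 5 ballots; Ruiz wins 5–2.
Ruiz vs Quinn: 2+1+2+1+1 = 7 for Ruiz, 0 for Quinn — Ruiz by 7–0.
Zhou vs Varga: Zhou is ranked higher on 2+1+1 = 4 ballots, Varga on 3. Zhou wins 4–3.
Zhou vs Quinn: 2+1+1+1 = 5 for Zhou, 2 for Quinn — Zhou by 5–2.
Varga vs Quinn: Varga preferred on 1+1+1 = 3 ballots; Quinn wins 4–3.
Only Ruiz has no losses; Ruiz is the Condorcet winner.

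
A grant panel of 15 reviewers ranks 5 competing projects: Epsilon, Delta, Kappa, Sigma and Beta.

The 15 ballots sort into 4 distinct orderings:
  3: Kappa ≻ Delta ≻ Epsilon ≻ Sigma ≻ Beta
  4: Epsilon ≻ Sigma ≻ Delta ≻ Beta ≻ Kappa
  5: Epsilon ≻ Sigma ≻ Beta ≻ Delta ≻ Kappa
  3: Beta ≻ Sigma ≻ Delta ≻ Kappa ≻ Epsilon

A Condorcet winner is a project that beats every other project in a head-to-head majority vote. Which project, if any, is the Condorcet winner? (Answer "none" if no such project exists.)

Epsilon

Pairwise majorities:
Epsilon vs Delta: Epsilon, 9–6.
Epsilon vs Kappa: 4+5 = 9 for Epsilon, 6 for Kappa — Epsilon by 9–6.
Epsilon vs Sigma: 3+4+5 = 12 for Epsilon, 3 for Sigma — Epsilon by 12–3.
Epsilon vs Beta: Epsilon preferred on 3+4+5 = 12 ballots; Epsilon wins 12–3.
Delta vs Kappa: Delta preferred on 4+5+3 = 12 ballots; Delta wins 12–3.
Delta–Sigma: Sigma 12–3.
Delta vs Beta: 3+4 = 7 for Delta, 8 for Beta — Beta by 8–7.
Kappa–Sigma: Sigma 12–3.
Kappa–Beta: Beta 12–3.
Sigma vs Beta: Sigma, 12–3.
Epsilon beats each of Delta, Kappa, Sigma, Beta — Epsilon is the Condorcet winner.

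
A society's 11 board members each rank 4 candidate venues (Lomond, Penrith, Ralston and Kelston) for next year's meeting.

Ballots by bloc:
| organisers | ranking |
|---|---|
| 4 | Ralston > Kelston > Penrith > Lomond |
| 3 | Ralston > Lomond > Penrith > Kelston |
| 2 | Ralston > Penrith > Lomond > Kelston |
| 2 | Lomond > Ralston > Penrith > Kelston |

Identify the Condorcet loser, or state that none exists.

Kelston

Head-to-head results (11 organisers):
Lomond vs Penrith: Lomond preferred on 3+2 = 5 ballots; Penrith wins 6–5.
Lomond–Ralston: Ralston 9–2.
Lomond vs Kelston: 3+2+2 = 7 for Lomond, 4 for Kelston — Lomond by 7–4.
Penrith vs Ralston: Ralston wins 11–0.
Penrith vs Kelston: Penrith preferred on 3+2+2 = 7 ballots; Penrith wins 7–4.
Ralston vs Kelston: Ralston, 11–0.
Kelston loses to every other city — it is the Condorcet loser.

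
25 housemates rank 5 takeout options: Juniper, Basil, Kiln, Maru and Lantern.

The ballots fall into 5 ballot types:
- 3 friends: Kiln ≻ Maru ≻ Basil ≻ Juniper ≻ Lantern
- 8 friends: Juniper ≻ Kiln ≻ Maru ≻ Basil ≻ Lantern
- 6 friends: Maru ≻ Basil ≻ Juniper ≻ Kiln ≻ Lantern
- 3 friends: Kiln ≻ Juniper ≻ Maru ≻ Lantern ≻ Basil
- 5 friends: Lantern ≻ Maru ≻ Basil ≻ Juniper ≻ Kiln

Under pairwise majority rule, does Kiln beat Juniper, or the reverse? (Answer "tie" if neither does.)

Ballots ranking Kiln above Juniper: 3 + 3 = 6.
Ballots ranking Juniper above Kiln: 25 − 6 = 19.
Juniper wins the head-to-head 19–6.

Juniper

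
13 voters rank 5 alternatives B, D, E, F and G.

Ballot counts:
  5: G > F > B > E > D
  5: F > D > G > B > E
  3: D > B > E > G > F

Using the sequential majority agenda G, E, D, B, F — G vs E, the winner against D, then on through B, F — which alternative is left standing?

F

Round 1: G vs E — 10–3, G advances.
Round 2: G vs D — 5–8, D advances.
Round 3: D vs B — 8–5, D advances.
Round 4: D vs F — 3–10, F advances.
The agenda winner is F.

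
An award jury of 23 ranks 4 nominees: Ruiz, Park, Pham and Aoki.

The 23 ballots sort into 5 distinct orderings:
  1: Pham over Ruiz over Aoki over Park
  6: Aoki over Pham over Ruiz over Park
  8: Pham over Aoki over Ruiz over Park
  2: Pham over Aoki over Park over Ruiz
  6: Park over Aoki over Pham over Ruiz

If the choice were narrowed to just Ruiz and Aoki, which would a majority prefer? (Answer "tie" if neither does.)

Ballots ranking Ruiz above Aoki: 1.
Ballots ranking Aoki above Ruiz: 23 − 1 = 22.
Aoki wins the head-to-head 22–1.

Aoki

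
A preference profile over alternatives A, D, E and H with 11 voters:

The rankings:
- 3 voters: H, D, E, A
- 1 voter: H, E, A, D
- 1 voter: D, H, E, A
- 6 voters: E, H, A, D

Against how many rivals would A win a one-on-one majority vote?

1

A against each rival (11 voters):
A–D: A 7–4.
A vs E: E, 11–0.
A vs H: 0 to 11, H.
A beats D; loses to E, H — 1 pairwise win.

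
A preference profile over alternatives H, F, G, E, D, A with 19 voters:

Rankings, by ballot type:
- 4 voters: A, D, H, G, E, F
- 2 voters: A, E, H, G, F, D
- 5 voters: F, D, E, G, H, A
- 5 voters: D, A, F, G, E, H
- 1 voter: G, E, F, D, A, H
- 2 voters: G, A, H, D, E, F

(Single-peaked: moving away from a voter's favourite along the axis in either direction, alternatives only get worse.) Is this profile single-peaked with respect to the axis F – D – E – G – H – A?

no

Axis positions: F=1, D=2, E=3, G=4, H=5, A=6.
Ballot type 1: ranking walks positions 6-2-5-4-3-1; D is ranked above H even though H lies between D and the peak A on the axis — preferences dip and rise again. Not single-peaked.
Ballot type 2: ranking walks positions 6-3-5-4-1-2; E is ranked above H even though H lies between E and the peak A on the axis — preferences dip and rise again. Not single-peaked.
Ballot type 3 (peak F at position 1): ranking walks positions 1-2-3-4-5-6, expanding outward from the peak — single-peaked.
Ballot type 4: ranking walks positions 2-6-1-4-3-5; A is ranked above E even though E lies between A and the peak D on the axis — preferences dip and rise again. Not single-peaked.
Ballot type 5: ranking walks positions 4-3-1-2-6-5; F is ranked above D even though D lies between F and the peak G on the axis — preferences dip and rise again. Not single-peaked.
Ballot type 6: ranking walks positions 4-6-5-2-3-1; A is ranked above H even though H lies between A and the peak G on the axis — preferences dip and rise again. Not single-peaked.
Ballot type 1 violates single-peakedness, so the profile is not single-peaked on this axis.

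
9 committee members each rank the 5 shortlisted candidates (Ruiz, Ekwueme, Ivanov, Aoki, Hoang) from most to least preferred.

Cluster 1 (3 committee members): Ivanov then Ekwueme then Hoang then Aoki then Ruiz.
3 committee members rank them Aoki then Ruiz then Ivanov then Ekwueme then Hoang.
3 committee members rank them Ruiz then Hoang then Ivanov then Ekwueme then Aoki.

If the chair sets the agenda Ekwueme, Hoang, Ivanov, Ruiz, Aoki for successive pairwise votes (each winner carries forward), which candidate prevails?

Aoki

Round 1: Ekwueme vs Hoang — 6–3, Ekwueme advances.
Round 2: Ekwueme vs Ivanov — 0–9, Ivanov advances.
Round 3: Ivanov vs Ruiz — 3–6, Ruiz advances.
Round 4: Ruiz vs Aoki — 3–6, Aoki advances.
Aoki survives the agenda.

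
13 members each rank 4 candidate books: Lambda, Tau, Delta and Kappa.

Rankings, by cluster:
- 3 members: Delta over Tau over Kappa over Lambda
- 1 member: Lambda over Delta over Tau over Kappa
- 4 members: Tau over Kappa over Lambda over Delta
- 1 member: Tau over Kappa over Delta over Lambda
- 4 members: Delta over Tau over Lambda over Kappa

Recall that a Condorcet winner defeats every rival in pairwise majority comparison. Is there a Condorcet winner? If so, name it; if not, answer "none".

Delta

Check each pair by majority over 13 ballots:
Lambda–Tau: Tau 12–1.
Lambda vs Delta: 1+4 = 5 for Lambda, 8 for Delta — Delta by 8–5.
Lambda vs Kappa: 1+4 = 5 for Lambda, 8 for Kappa — Kappa by 8–5.
Tau vs Delta: Delta, 8–5.
Tau vs Kappa: Tau preferred on 3+1+4+1+4 = 13 ballots; Tau wins 13–0.
Delta vs Kappa: 8 to 5, Delta.
Only Delta has no losses; Delta is the Condorcet winner.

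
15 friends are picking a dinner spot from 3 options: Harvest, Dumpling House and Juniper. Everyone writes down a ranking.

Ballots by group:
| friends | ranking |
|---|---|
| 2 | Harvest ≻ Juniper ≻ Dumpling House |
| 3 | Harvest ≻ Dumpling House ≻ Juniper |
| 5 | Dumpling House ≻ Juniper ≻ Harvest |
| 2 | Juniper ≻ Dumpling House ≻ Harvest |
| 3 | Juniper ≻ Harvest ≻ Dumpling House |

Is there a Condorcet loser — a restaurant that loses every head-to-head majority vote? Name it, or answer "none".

none

Pairwise majorities:
Harvest vs Dumpling House: Harvest, 8–7.
Harvest vs Juniper: Harvest is ranked higher on 2+3 = 5 ballots, Juniper on 10. Juniper wins 10–5.
Dumpling House vs Juniper: Dumpling House, 8–7.
No restaurant is winless: Harvest beats Dumpling House; Dumpling House beats Juniper; Juniper beats Harvest. There is no Condorcet loser.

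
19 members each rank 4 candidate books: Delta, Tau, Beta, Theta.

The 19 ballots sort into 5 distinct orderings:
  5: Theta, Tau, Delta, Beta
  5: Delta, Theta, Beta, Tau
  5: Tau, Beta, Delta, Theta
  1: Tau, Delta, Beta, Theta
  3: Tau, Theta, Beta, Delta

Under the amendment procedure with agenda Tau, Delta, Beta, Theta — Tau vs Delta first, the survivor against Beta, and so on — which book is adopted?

Theta

Round 1: Tau vs Delta — 14–5, Tau advances.
Round 2: Tau vs Beta — 14–5, Tau advances.
Round 3: Tau vs Theta — 9–10, Theta advances.
Theta survives the agenda.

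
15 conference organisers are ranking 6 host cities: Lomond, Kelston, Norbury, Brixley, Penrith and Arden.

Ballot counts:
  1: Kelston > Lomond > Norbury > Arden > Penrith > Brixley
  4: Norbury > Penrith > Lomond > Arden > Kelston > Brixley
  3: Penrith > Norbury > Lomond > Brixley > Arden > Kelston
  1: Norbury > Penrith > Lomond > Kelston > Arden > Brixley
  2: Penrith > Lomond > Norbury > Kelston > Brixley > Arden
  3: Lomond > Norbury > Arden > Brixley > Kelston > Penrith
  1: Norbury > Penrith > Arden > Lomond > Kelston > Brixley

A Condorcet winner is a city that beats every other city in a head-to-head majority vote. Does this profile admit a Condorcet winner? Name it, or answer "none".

Pairwise majorities:
Lomond vs Kelston: 4+3+1+2+3+1 = 14 for Lomond, 1 for Kelston — Lomond by 14–1.
Lomond vs Norbury: Lomond is ranked higher on 1+2+3 = 6 ballots, Norbury on 9. Norbury wins 9–6.
Lomond vs Brixley: Lomond preferred on 15 ballots; Lomond wins 15–0.
Lomond vs Penrith: 4 to 11, Penrith.
Lomond vs Arden: Lomond preferred on 1+4+3+1+2+3 = 14 ballots; Lomond wins 14–1.
Kelston vs Norbury: 1 to 14, Norbury.
Kelston vs Brixley: Kelston preferred on 1+4+1+2+1 = 9 ballots; Kelston wins 9–6.
Kelston vs Penrith: Kelston is ranked higher on 1+3 = 4 ballots, Penrith on 11. Penrith wins 11–4.
Kelston vs Arden: Kelston preferred on 1+1+2 = 4 ballots; Arden wins 11–4.
Norbury vs Brixley: Norbury is ranked higher on 15 ballots, Brixley on 0. Norbury wins 15–0.
Norbury vs Penrith: Norbury preferred on 1+4+1+3+1 = 10 ballots; Norbury wins 10–5.
Norbury vs Arden: Norbury preferred on 15 ballots; Norbury wins 15–0.
Brixley vs Penrith: 3 for Brixley, 12 for Penrith — Penrith by 12–3.
Brixley vs Arden: Brixley is ranked higher on 3+2 = 5 ballots, Arden on 10. Arden wins 10–5.
Penrith vs Arden: 4+3+1+2+1 = 11 for Penrith, 4 for Arden — Penrith by 11–4.
Norbury defeats every rival head-to-head and is the Condorcet winner.

Norbury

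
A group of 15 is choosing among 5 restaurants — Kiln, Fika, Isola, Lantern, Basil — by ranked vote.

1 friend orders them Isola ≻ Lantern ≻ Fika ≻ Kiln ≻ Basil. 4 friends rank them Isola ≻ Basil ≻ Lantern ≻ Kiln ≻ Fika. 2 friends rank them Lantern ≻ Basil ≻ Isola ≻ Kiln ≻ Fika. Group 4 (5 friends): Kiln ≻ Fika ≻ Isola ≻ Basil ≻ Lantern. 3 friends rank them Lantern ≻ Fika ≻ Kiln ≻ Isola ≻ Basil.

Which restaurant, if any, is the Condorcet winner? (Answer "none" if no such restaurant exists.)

Check each pair by majority over 15 ballots:
Kiln vs Fika: 4+2+5 = 11 for Kiln, 4 for Fika — Kiln by 11–4.
Kiln vs Isola: Kiln preferred on 5+3 = 8 ballots; Kiln wins 8–7.
Kiln vs Lantern: 5 to 10, Lantern.
Kiln vs Basil: 9 to 6, Kiln.
Fika vs Isola: Fika is ranked higher on 5+3 = 8 ballots, Isola on 7. Fika wins 8–7.
Fika vs Lantern: 5 to 10, Lantern.
Fika vs Basil: Fika is ranked higher on 1+5+3 = 9 ballots, Basil on 6. Fika wins 9–6.
Isola vs Lantern: 10 to 5, Isola.
Isola vs Basil: Isola is ranked higher on 1+4+5+3 = 13 ballots, Basil on 2. Isola wins 13–2.
Lantern vs Basil: Lantern preferred on 1+2+3 = 6 ballots; Basil wins 9–6.
Each restaurant drops at least one matchup (Kiln loses to Lantern; Fika loses to Kiln; Isola loses to Kiln; Lantern loses to Isola; Basil loses to Kiln); the cycle Kiln beats Isola beats Lantern beats Kiln rules out a Condorcet winner.

none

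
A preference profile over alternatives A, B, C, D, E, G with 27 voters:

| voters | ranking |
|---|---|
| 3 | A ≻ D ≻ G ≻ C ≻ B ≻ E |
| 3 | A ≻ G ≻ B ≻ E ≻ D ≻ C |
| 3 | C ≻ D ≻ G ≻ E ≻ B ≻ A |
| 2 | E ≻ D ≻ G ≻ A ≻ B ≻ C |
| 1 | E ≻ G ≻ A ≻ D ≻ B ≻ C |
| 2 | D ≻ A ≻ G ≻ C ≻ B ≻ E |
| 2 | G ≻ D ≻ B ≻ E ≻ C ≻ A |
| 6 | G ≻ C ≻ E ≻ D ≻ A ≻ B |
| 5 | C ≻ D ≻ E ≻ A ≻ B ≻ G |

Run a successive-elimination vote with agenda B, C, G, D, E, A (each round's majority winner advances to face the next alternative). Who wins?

D

Round 1: B vs C — 8–19, C advances.
Round 2: C vs G — 8–19, G advances.
Round 3: G vs D — 12–15, D advances.
Round 4: D vs E — 15–12, D advances.
Round 5: D vs A — 20–7, D advances.
D survives the agenda.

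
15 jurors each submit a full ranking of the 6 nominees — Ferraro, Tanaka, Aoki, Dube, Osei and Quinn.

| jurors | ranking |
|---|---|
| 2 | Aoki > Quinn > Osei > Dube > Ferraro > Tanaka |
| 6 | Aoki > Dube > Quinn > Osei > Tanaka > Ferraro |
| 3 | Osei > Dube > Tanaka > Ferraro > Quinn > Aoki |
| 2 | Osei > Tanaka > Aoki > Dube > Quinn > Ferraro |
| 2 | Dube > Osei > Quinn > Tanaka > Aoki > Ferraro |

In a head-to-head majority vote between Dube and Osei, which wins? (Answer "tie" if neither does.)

Dube

Ballots ranking Dube above Osei: 6 + 2 = 8.
Ballots ranking Osei above Dube: 15 − 8 = 7.
Dube wins the head-to-head 8–7.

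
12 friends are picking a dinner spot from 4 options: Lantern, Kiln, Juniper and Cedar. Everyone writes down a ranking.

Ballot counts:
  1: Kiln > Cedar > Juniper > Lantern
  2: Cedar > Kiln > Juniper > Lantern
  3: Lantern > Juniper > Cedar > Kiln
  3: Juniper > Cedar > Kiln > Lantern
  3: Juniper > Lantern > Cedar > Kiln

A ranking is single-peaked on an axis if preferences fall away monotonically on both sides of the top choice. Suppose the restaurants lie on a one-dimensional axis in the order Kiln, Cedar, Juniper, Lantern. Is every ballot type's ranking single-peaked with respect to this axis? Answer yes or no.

yes

Axis positions: Kiln=1, Cedar=2, Juniper=3, Lantern=4.
Ballot type 1 (peak Kiln at position 1): ranking walks positions 1-2-3-4, expanding outward from the peak — single-peaked.
Ballot type 2 (peak Cedar at position 2): ranking walks positions 2-1-3-4, expanding outward from the peak — single-peaked.
Ballot type 3 (peak Lantern at position 4): ranking walks positions 4-3-2-1, expanding outward from the peak — single-peaked.
Ballot type 4 (peak Juniper at position 3): ranking walks positions 3-2-1-4, expanding outward from the peak — single-peaked.
Ballot type 5 (peak Juniper at position 3): ranking walks positions 3-4-2-1, expanding outward from the peak — single-peaked.
Every ranking is single-peaked on this axis.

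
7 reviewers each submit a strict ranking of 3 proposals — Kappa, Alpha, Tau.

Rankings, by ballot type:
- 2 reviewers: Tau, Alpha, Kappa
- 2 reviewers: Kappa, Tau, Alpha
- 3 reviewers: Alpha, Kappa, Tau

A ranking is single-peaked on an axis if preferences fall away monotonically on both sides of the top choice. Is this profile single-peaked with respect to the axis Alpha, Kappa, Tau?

no

Axis positions: Alpha=1, Kappa=2, Tau=3.
Ballot type 1: ranking walks positions 3-1-2; Alpha is ranked above Kappa even though Kappa lies between Alpha and the peak Tau on the axis — preferences dip and rise again. Not single-peaked.
Ballot type 2 (peak Kappa at position 2): ranking walks positions 2-3-1, expanding outward from the peak — single-peaked.
Ballot type 3 (peak Alpha at position 1): ranking walks positions 1-2-3, expanding outward from the peak — single-peaked.
Ballot type 1 violates single-peakedness, so the profile is not single-peaked on this axis.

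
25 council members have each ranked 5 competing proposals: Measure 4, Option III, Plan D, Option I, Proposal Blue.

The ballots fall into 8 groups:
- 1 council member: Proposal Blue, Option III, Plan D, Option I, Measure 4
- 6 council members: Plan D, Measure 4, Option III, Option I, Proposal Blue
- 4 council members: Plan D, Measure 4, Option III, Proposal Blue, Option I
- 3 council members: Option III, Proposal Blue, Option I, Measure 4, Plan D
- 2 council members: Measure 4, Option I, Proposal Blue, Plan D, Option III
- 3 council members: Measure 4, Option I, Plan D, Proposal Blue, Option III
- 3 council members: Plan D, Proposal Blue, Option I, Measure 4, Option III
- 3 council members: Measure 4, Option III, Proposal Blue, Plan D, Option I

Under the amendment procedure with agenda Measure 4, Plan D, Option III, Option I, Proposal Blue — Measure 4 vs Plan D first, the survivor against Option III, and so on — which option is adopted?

Plan D

Round 1: Measure 4 vs Plan D — 11–14, Plan D advances.
Round 2: Plan D vs Option III — 18–7, Plan D advances.
Round 3: Plan D vs Option I — 17–8, Plan D advances.
Round 4: Plan D vs Proposal Blue — 16–9, Plan D advances.
The agenda winner is Plan D.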